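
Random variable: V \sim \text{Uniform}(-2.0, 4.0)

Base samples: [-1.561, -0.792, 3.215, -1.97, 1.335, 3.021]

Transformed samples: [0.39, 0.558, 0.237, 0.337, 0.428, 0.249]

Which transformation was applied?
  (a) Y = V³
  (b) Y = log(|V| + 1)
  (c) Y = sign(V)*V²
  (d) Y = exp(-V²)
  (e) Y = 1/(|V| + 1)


Checking option (e) Y = 1/(|V| + 1):
  V = -1.561 -> Y = 0.39 ✓
  V = -0.792 -> Y = 0.558 ✓
  V = 3.215 -> Y = 0.237 ✓
All samples match this transformation.

(e) 1/(|V| + 1)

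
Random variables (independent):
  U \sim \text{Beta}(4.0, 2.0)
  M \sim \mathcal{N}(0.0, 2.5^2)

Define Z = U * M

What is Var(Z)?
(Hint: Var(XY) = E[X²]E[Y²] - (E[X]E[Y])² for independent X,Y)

Var(XY) = E[X²]E[Y²] - (E[X]E[Y])²
E[U] = 0.66666667, Var(U) = 0.031746032
E[M] = 0, Var(M) = 6.25
E[U²] = 0.031746032 + 0.66666667² = 0.47619048
E[M²] = 6.25 + 0² = 6.25
Var(Z) = 0.47619048*6.25 - (0.66666667*0)²
= 2.9761905 - 0 = 2.9761905

2.9761905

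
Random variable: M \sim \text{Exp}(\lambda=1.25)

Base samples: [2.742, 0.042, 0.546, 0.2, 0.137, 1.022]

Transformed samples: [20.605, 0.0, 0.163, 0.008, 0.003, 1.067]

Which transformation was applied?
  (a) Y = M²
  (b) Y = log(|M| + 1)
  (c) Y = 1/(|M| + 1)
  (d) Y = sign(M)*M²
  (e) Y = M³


Checking option (e) Y = M³:
  M = 2.742 -> Y = 20.605 ✓
  M = 0.042 -> Y = 0.0 ✓
  M = 0.546 -> Y = 0.163 ✓
All samples match this transformation.

(e) M³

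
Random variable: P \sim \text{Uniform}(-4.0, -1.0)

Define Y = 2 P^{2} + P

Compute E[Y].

E[Y] = 2*E[P²] + 1*E[P]
E[P] = -2.5
E[P²] = Var(P) + (E[P])² = 0.75 + 6.25 = 7
E[Y] = 2*7 + 1*(-2.5) = 11.5

11.5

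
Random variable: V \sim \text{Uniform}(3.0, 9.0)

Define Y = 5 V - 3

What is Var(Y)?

For Y = aV + b: Var(Y) = a² * Var(V)
Var(V) = (9 - 3)^2/12 = 3
Var(Y) = 5² * 3 = 25 * 3 = 75

75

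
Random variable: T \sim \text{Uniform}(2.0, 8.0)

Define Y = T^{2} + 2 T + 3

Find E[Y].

E[Y] = 1*E[T²] + 2*E[T] + 3
E[T] = 5
E[T²] = Var(T) + (E[T])² = 3 + 25 = 28
E[Y] = 1*28 + 2*5 + 3 = 41

41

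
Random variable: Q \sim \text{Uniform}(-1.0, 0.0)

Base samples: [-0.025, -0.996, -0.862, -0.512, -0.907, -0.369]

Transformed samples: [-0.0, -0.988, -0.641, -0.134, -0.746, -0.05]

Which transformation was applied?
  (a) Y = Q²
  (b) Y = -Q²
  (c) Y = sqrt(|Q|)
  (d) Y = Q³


Checking option (d) Y = Q³:
  Q = -0.025 -> Y = -0.0 ✓
  Q = -0.996 -> Y = -0.988 ✓
  Q = -0.862 -> Y = -0.641 ✓
All samples match this transformation.

(d) Q³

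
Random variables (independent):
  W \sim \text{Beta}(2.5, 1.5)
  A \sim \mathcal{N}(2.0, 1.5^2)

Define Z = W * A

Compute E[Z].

For independent RVs: E[XY] = E[X]*E[Y]
E[W] = 0.625
E[A] = 2
E[Z] = 0.625 * 2 = 1.25

1.25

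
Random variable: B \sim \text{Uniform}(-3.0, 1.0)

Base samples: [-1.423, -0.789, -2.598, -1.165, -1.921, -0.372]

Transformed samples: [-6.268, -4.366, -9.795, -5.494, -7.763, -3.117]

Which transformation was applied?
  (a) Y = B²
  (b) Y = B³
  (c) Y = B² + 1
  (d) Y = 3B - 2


Checking option (d) Y = 3B - 2:
  B = -1.423 -> Y = -6.268 ✓
  B = -0.789 -> Y = -4.366 ✓
  B = -2.598 -> Y = -9.795 ✓
All samples match this transformation.

(d) 3B - 2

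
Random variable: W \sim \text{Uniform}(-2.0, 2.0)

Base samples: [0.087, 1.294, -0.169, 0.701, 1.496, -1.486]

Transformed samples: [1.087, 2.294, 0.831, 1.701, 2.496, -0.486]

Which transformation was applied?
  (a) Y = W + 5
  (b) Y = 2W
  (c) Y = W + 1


Checking option (c) Y = W + 1:
  W = 0.087 -> Y = 1.087 ✓
  W = 1.294 -> Y = 2.294 ✓
  W = -0.169 -> Y = 0.831 ✓
All samples match this transformation.

(c) W + 1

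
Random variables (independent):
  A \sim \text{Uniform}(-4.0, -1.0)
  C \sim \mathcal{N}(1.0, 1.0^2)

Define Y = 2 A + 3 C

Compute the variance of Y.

For independent RVs: Var(aX + bY) = a²Var(X) + b²Var(Y)
Var(A) = 0.75
Var(C) = 1
Var(Y) = 2²*0.75 + 3²*1
= 4*0.75 + 9*1 = 12

12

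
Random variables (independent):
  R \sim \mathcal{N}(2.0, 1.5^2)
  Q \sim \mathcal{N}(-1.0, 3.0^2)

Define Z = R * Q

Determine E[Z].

For independent RVs: E[XY] = E[X]*E[Y]
E[R] = 2
E[Q] = -1
E[Z] = 2 * (-1) = -2

-2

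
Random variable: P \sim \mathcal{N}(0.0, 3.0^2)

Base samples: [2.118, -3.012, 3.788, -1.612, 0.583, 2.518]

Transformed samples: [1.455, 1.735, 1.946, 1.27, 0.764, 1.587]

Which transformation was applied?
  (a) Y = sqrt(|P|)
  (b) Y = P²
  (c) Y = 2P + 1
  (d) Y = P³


Checking option (a) Y = sqrt(|P|):
  P = 2.118 -> Y = 1.455 ✓
  P = -3.012 -> Y = 1.735 ✓
  P = 3.788 -> Y = 1.946 ✓
All samples match this transformation.

(a) sqrt(|P|)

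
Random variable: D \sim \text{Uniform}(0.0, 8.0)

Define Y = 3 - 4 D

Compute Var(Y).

For Y = aD + b: Var(Y) = a² * Var(D)
Var(D) = (8 - 0)^2/12 = 5.3333333
Var(Y) = (-4)² * 5.3333333 = 16 * 5.3333333 = 85.333333

85.333333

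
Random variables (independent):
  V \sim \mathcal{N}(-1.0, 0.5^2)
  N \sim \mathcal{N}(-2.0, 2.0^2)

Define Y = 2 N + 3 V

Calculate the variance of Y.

For independent RVs: Var(aX + bY) = a²Var(X) + b²Var(Y)
Var(V) = 0.25
Var(N) = 4
Var(Y) = 3²*0.25 + 2²*4
= 9*0.25 + 4*4 = 18.25

18.25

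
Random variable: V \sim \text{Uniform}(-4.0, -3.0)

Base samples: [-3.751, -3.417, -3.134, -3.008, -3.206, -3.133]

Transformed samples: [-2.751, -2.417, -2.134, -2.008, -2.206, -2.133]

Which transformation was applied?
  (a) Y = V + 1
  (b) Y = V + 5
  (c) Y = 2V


Checking option (a) Y = V + 1:
  V = -3.751 -> Y = -2.751 ✓
  V = -3.417 -> Y = -2.417 ✓
  V = -3.134 -> Y = -2.134 ✓
All samples match this transformation.

(a) V + 1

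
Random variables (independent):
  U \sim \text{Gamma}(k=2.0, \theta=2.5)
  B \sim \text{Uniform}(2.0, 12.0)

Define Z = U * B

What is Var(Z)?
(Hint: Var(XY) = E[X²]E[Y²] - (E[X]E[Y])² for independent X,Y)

Var(XY) = E[X²]E[Y²] - (E[X]E[Y])²
E[U] = 5, Var(U) = 12.5
E[B] = 7, Var(B) = 8.3333333
E[U²] = 12.5 + 5² = 37.5
E[B²] = 8.3333333 + 7² = 57.333333
Var(Z) = 37.5*57.333333 - (5*7)²
= 2150 - 1225 = 925

925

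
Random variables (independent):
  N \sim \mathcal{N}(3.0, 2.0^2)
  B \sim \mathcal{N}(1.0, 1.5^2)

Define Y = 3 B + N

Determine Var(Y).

For independent RVs: Var(aX + bY) = a²Var(X) + b²Var(Y)
Var(N) = 4
Var(B) = 2.25
Var(Y) = 1²*4 + 3²*2.25
= 1*4 + 9*2.25 = 24.25

24.25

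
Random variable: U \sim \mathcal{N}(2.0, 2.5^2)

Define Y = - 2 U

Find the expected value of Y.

For Y = -2U:
E[Y] = -2 * E[U]
E[U] = 2.0 = 2
E[Y] = -2 * 2 = -4

-4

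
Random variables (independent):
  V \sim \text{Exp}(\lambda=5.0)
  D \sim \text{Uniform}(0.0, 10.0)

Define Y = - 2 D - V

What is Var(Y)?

For independent RVs: Var(aX + bY) = a²Var(X) + b²Var(Y)
Var(V) = 0.04
Var(D) = 8.3333333
Var(Y) = (-1)²*0.04 + (-2)²*8.3333333
= 1*0.04 + 4*8.3333333 = 33.373333

33.373333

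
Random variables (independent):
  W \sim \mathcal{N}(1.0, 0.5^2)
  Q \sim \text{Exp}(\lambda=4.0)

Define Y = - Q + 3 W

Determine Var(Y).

For independent RVs: Var(aX + bY) = a²Var(X) + b²Var(Y)
Var(W) = 0.25
Var(Q) = 0.0625
Var(Y) = 3²*0.25 + (-1)²*0.0625
= 9*0.25 + 1*0.0625 = 2.3125

2.3125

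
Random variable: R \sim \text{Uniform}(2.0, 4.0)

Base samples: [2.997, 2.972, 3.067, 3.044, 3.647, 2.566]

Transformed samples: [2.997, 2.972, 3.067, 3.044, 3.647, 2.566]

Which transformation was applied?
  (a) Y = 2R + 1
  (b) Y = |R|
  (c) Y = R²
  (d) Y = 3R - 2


Checking option (b) Y = |R|:
  R = 2.997 -> Y = 2.997 ✓
  R = 2.972 -> Y = 2.972 ✓
  R = 3.067 -> Y = 3.067 ✓
All samples match this transformation.

(b) |R|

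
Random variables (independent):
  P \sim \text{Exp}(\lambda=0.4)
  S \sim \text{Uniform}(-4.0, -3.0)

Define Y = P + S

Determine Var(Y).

For independent RVs: Var(aX + bY) = a²Var(X) + b²Var(Y)
Var(P) = 6.25
Var(S) = 0.083333333
Var(Y) = 1²*6.25 + 1²*0.083333333
= 1*6.25 + 1*0.083333333 = 6.3333333

6.3333333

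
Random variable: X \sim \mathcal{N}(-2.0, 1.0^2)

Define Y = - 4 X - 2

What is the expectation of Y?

For Y = -4X - 2:
E[Y] = -4 * E[X] - 2
E[X] = -2.0 = -2
E[Y] = -4 * (-2) - 2 = 6

6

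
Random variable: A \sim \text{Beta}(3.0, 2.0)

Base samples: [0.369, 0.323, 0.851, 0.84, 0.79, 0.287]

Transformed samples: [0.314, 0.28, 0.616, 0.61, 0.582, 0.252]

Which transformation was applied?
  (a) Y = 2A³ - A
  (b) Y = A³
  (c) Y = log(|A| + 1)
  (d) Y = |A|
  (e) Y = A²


Checking option (c) Y = log(|A| + 1):
  A = 0.369 -> Y = 0.314 ✓
  A = 0.323 -> Y = 0.28 ✓
  A = 0.851 -> Y = 0.616 ✓
All samples match this transformation.

(c) log(|A| + 1)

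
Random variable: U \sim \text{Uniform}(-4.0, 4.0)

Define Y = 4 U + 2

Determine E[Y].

For Y = 4U + 2:
E[Y] = 4 * E[U] + 2
E[U] = (-4 + 4)/2 = 0
E[Y] = 4 * 0 + 2 = 2

2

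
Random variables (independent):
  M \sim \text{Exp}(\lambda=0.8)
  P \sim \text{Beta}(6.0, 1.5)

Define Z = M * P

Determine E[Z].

For independent RVs: E[XY] = E[X]*E[Y]
E[M] = 1.25
E[P] = 0.8
E[Z] = 1.25 * 0.8 = 1

1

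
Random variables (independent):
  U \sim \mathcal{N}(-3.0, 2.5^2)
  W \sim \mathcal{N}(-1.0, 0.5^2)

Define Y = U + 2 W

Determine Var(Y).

For independent RVs: Var(aX + bY) = a²Var(X) + b²Var(Y)
Var(U) = 6.25
Var(W) = 0.25
Var(Y) = 1²*6.25 + 2²*0.25
= 1*6.25 + 4*0.25 = 7.25

7.25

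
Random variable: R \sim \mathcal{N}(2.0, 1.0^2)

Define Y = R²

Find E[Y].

E[R²] = Var(R) + (E[R])² = 1 + 4 = 5

5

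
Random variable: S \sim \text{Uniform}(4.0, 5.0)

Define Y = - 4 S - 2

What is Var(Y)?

For Y = aS + b: Var(Y) = a² * Var(S)
Var(S) = (5 - 4)^2/12 = 0.083333333
Var(Y) = (-4)² * 0.083333333 = 16 * 0.083333333 = 1.3333333

1.3333333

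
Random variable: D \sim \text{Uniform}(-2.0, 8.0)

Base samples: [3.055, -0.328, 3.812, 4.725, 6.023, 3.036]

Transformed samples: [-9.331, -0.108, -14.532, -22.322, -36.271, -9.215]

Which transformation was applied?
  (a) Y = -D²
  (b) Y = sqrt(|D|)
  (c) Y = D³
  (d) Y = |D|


Checking option (a) Y = -D²:
  D = 3.055 -> Y = -9.331 ✓
  D = -0.328 -> Y = -0.108 ✓
  D = 3.812 -> Y = -14.532 ✓
All samples match this transformation.

(a) -D²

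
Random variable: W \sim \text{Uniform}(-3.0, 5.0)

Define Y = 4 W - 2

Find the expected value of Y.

For Y = 4W - 2:
E[Y] = 4 * E[W] - 2
E[W] = (-3 + 5)/2 = 1
E[Y] = 4 * 1 - 2 = 2

2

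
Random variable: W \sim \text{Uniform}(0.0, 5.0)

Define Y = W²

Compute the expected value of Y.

Using E[X²] = Var(X) + (E[X])²:
E[W] = 2.5
Var(W) = (5 - 0)^2/12 = 2.0833333
E[W²] = 2.0833333 + 2.5² = 2.0833333 + 6.25 = 8.3333333

8.3333333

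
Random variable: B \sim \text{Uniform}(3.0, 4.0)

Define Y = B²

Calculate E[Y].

Using E[X²] = Var(X) + (E[X])²:
E[B] = 3.5
Var(B) = (4 - 3)^2/12 = 0.083333333
E[B²] = 0.083333333 + 3.5² = 0.083333333 + 12.25 = 12.333333

12.333333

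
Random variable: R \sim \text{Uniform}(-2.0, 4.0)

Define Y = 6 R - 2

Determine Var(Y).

For Y = aR + b: Var(Y) = a² * Var(R)
Var(R) = (4 + 2)^2/12 = 3
Var(Y) = 6² * 3 = 36 * 3 = 108

108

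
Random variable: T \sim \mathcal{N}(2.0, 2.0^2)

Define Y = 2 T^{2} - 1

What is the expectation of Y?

E[Y] = 2*E[T²] - 1
E[T] = 2
E[T²] = Var(T) + (E[T])² = 4 + 4 = 8
E[Y] = 2*8 - 1 = 15

15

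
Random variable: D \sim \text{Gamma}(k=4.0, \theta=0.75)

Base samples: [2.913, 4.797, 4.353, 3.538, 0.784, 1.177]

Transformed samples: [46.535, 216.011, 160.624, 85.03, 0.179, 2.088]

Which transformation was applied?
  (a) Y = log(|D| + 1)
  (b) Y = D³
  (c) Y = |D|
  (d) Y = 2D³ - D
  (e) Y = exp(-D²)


Checking option (d) Y = 2D³ - D:
  D = 2.913 -> Y = 46.535 ✓
  D = 4.797 -> Y = 216.011 ✓
  D = 4.353 -> Y = 160.624 ✓
All samples match this transformation.

(d) 2D³ - D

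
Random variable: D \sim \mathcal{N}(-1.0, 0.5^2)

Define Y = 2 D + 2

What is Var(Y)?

For Y = aD + b: Var(Y) = a² * Var(D)
Var(D) = 0.5^2 = 0.25
Var(Y) = 2² * 0.25 = 4 * 0.25 = 1

1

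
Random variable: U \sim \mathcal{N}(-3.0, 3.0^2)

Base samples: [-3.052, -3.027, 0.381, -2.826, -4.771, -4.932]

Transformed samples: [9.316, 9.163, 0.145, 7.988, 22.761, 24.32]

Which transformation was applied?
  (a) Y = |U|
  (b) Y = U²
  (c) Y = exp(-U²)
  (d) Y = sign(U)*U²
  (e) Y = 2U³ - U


Checking option (b) Y = U²:
  U = -3.052 -> Y = 9.316 ✓
  U = -3.027 -> Y = 9.163 ✓
  U = 0.381 -> Y = 0.145 ✓
All samples match this transformation.

(b) U²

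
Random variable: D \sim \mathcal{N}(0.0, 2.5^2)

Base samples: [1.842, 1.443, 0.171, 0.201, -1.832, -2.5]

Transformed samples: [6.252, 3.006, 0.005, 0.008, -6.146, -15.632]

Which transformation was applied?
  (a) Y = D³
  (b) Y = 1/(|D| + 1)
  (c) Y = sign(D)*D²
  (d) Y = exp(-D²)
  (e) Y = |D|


Checking option (a) Y = D³:
  D = 1.842 -> Y = 6.252 ✓
  D = 1.443 -> Y = 3.006 ✓
  D = 0.171 -> Y = 0.005 ✓
All samples match this transformation.

(a) D³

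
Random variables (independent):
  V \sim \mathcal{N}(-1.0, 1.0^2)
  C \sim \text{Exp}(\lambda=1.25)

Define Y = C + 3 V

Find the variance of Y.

For independent RVs: Var(aX + bY) = a²Var(X) + b²Var(Y)
Var(V) = 1
Var(C) = 0.64
Var(Y) = 3²*1 + 1²*0.64
= 9*1 + 1*0.64 = 9.64

9.64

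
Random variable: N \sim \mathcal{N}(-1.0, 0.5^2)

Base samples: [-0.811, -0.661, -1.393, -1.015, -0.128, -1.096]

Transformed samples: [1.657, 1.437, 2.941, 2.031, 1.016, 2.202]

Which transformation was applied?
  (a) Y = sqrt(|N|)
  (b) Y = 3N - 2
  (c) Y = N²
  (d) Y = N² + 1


Checking option (d) Y = N² + 1:
  N = -0.811 -> Y = 1.657 ✓
  N = -0.661 -> Y = 1.437 ✓
  N = -1.393 -> Y = 2.941 ✓
All samples match this transformation.

(d) N² + 1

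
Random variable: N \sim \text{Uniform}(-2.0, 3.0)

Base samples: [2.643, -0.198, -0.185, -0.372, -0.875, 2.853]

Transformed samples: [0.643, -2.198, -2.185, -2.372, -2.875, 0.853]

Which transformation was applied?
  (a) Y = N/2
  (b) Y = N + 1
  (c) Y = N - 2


Checking option (c) Y = N - 2:
  N = 2.643 -> Y = 0.643 ✓
  N = -0.198 -> Y = -2.198 ✓
  N = -0.185 -> Y = -2.185 ✓
All samples match this transformation.

(c) N - 2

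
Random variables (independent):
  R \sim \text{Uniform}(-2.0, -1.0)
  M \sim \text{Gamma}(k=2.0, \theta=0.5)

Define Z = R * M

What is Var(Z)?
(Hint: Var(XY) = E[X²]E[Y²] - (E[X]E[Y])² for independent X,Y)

Var(XY) = E[X²]E[Y²] - (E[X]E[Y])²
E[R] = -1.5, Var(R) = 0.083333333
E[M] = 1, Var(M) = 0.5
E[R²] = 0.083333333 + (-1.5)² = 2.3333333
E[M²] = 0.5 + 1² = 1.5
Var(Z) = 2.3333333*1.5 - (-1.5*1)²
= 3.5 - 2.25 = 1.25

1.25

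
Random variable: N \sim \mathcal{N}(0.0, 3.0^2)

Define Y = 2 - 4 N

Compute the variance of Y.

For Y = aN + b: Var(Y) = a² * Var(N)
Var(N) = 3.0^2 = 9
Var(Y) = (-4)² * 9 = 16 * 9 = 144

144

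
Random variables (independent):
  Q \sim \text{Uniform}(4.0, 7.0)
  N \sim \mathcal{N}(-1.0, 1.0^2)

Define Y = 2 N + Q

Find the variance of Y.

For independent RVs: Var(aX + bY) = a²Var(X) + b²Var(Y)
Var(Q) = 0.75
Var(N) = 1
Var(Y) = 1²*0.75 + 2²*1
= 1*0.75 + 4*1 = 4.75

4.75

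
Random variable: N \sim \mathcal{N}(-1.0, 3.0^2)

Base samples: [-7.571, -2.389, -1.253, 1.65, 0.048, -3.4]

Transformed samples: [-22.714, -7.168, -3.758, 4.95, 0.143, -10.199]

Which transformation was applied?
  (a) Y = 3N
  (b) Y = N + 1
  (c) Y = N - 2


Checking option (a) Y = 3N:
  N = -7.571 -> Y = -22.714 ✓
  N = -2.389 -> Y = -7.168 ✓
  N = -1.253 -> Y = -3.758 ✓
All samples match this transformation.

(a) 3N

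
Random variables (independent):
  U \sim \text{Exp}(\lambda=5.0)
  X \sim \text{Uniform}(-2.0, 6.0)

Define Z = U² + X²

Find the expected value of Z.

E[Z] = E[U²] + E[X²]
E[U²] = Var(U) + E[U]² = 0.04 + 0.04 = 0.08
E[X²] = Var(X) + E[X]² = 5.3333333 + 4 = 9.3333333
E[Z] = 0.08 + 9.3333333 = 9.4133333

9.4133333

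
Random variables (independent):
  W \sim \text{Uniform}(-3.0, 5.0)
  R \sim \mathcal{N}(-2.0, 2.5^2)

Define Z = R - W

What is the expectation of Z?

E[Z] = -1*E[W] + 1*E[R]
E[W] = 1
E[R] = -2
E[Z] = -1*1 + 1*(-2) = -3

-3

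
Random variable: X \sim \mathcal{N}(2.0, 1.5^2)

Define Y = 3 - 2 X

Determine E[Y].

For Y = -2X + 3:
E[Y] = -2 * E[X] + 3
E[X] = 2.0 = 2
E[Y] = -2 * 2 + 3 = -1

-1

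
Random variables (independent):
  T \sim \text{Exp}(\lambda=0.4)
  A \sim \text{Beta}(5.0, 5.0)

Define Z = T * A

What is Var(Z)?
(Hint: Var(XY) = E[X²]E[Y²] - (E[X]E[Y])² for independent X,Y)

Var(XY) = E[X²]E[Y²] - (E[X]E[Y])²
E[T] = 2.5, Var(T) = 6.25
E[A] = 0.5, Var(A) = 0.022727273
E[T²] = 6.25 + 2.5² = 12.5
E[A²] = 0.022727273 + 0.5² = 0.27272727
Var(Z) = 12.5*0.27272727 - (2.5*0.5)²
= 3.4090909 - 1.5625 = 1.8465909

1.8465909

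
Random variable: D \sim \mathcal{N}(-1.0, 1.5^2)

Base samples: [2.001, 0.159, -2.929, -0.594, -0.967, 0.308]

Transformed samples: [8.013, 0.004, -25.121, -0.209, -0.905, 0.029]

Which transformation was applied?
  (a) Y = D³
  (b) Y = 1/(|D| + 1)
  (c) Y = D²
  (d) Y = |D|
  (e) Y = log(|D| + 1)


Checking option (a) Y = D³:
  D = 2.001 -> Y = 8.013 ✓
  D = 0.159 -> Y = 0.004 ✓
  D = -2.929 -> Y = -25.121 ✓
All samples match this transformation.

(a) D³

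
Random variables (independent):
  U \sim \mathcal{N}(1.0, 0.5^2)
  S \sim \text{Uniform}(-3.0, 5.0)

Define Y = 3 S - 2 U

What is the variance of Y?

For independent RVs: Var(aX + bY) = a²Var(X) + b²Var(Y)
Var(U) = 0.25
Var(S) = 5.3333333
Var(Y) = (-2)²*0.25 + 3²*5.3333333
= 4*0.25 + 9*5.3333333 = 49

49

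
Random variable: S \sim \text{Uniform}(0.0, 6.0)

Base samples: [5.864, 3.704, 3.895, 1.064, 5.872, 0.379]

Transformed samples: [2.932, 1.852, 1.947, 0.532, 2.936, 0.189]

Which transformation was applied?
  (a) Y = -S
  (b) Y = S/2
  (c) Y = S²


Checking option (b) Y = S/2:
  S = 5.864 -> Y = 2.932 ✓
  S = 3.704 -> Y = 1.852 ✓
  S = 3.895 -> Y = 1.947 ✓
All samples match this transformation.

(b) S/2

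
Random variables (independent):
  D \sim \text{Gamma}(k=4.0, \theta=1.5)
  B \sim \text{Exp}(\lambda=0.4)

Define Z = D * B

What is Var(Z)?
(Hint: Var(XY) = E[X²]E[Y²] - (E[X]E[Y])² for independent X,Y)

Var(XY) = E[X²]E[Y²] - (E[X]E[Y])²
E[D] = 6, Var(D) = 9
E[B] = 2.5, Var(B) = 6.25
E[D²] = 9 + 6² = 45
E[B²] = 6.25 + 2.5² = 12.5
Var(Z) = 45*12.5 - (6*2.5)²
= 562.5 - 225 = 337.5

337.5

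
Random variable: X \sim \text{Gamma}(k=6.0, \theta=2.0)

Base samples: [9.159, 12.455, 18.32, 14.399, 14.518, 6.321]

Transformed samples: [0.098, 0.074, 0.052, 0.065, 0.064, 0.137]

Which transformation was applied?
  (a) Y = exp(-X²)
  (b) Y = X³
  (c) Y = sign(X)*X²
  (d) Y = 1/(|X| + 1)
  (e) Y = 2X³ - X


Checking option (d) Y = 1/(|X| + 1):
  X = 9.159 -> Y = 0.098 ✓
  X = 12.455 -> Y = 0.074 ✓
  X = 18.32 -> Y = 0.052 ✓
All samples match this transformation.

(d) 1/(|X| + 1)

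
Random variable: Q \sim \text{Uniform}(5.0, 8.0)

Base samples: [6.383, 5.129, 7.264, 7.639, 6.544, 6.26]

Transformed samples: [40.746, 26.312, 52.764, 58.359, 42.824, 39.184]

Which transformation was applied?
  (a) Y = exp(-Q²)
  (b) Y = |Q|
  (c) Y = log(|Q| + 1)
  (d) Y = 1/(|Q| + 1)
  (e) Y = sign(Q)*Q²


Checking option (e) Y = sign(Q)*Q²:
  Q = 6.383 -> Y = 40.746 ✓
  Q = 5.129 -> Y = 26.312 ✓
  Q = 7.264 -> Y = 52.764 ✓
All samples match this transformation.

(e) sign(Q)*Q²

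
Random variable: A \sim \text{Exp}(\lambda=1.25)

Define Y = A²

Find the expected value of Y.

Using E[X²] = Var(X) + (E[X])²:
E[A] = 0.8
Var(A) = 1/1.25^2 = 0.64
E[A²] = 0.64 + 0.8² = 0.64 + 0.64 = 1.28

1.28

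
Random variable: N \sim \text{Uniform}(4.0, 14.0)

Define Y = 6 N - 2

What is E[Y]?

For Y = 6N - 2:
E[Y] = 6 * E[N] - 2
E[N] = (4 + 14)/2 = 9
E[Y] = 6 * 9 - 2 = 52

52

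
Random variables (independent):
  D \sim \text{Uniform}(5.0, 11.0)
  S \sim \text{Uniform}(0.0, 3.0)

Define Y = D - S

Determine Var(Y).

For independent RVs: Var(aX + bY) = a²Var(X) + b²Var(Y)
Var(D) = 3
Var(S) = 0.75
Var(Y) = 1²*3 + (-1)²*0.75
= 1*3 + 1*0.75 = 3.75

3.75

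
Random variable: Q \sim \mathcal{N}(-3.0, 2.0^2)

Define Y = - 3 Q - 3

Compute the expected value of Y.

For Y = -3Q - 3:
E[Y] = -3 * E[Q] - 3
E[Q] = -3.0 = -3
E[Y] = -3 * (-3) - 3 = 6

6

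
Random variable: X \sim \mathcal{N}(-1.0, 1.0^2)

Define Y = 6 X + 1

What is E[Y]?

For Y = 6X + 1:
E[Y] = 6 * E[X] + 1
E[X] = -1.0 = -1
E[Y] = 6 * (-1) + 1 = -5

-5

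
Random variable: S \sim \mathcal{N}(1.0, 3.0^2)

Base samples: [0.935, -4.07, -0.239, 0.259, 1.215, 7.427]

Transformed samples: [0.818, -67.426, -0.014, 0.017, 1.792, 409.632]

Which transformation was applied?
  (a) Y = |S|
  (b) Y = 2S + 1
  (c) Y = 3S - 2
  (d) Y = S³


Checking option (d) Y = S³:
  S = 0.935 -> Y = 0.818 ✓
  S = -4.07 -> Y = -67.426 ✓
  S = -0.239 -> Y = -0.014 ✓
All samples match this transformation.

(d) S³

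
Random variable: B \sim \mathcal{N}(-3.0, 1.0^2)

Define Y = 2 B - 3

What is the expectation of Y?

For Y = 2B - 3:
E[Y] = 2 * E[B] - 3
E[B] = -3.0 = -3
E[Y] = 2 * (-3) - 3 = -9

-9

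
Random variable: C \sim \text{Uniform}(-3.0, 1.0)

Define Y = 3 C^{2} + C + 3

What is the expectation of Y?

E[Y] = 3*E[C²] + 1*E[C] + 3
E[C] = -1
E[C²] = Var(C) + (E[C])² = 1.3333333 + 1 = 2.3333333
E[Y] = 3*2.3333333 + 1*(-1) + 3 = 9

9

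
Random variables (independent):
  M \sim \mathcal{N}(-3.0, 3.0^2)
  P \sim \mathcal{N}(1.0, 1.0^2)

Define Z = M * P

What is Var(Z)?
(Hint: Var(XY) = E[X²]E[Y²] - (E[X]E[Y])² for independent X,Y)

Var(XY) = E[X²]E[Y²] - (E[X]E[Y])²
E[M] = -3, Var(M) = 9
E[P] = 1, Var(P) = 1
E[M²] = 9 + (-3)² = 18
E[P²] = 1 + 1² = 2
Var(Z) = 18*2 - (-3*1)²
= 36 - 9 = 27

27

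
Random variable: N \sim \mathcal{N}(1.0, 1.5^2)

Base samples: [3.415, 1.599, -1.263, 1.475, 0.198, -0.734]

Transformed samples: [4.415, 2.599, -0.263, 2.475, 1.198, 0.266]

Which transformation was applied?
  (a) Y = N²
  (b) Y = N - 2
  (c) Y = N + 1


Checking option (c) Y = N + 1:
  N = 3.415 -> Y = 4.415 ✓
  N = 1.599 -> Y = 2.599 ✓
  N = -1.263 -> Y = -0.263 ✓
All samples match this transformation.

(c) N + 1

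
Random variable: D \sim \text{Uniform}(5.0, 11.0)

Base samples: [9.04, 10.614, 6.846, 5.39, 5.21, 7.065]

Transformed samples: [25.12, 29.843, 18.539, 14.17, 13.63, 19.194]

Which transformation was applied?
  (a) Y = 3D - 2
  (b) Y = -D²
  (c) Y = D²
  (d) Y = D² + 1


Checking option (a) Y = 3D - 2:
  D = 9.04 -> Y = 25.12 ✓
  D = 10.614 -> Y = 29.843 ✓
  D = 6.846 -> Y = 18.539 ✓
All samples match this transformation.

(a) 3D - 2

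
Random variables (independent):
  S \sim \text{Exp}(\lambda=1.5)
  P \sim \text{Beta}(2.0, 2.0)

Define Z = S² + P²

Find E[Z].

E[Z] = E[S²] + E[P²]
E[S²] = Var(S) + E[S]² = 0.44444444 + 0.44444444 = 0.88888889
E[P²] = Var(P) + E[P]² = 0.05 + 0.25 = 0.3
E[Z] = 0.88888889 + 0.3 = 1.1888889

1.1888889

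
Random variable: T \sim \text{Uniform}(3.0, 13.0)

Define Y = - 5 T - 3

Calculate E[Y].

For Y = -5T - 3:
E[Y] = -5 * E[T] - 3
E[T] = (3 + 13)/2 = 8
E[Y] = -5 * 8 - 3 = -43

-43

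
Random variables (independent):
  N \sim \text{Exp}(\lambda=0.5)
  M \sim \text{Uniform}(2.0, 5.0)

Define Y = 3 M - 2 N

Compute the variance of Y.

For independent RVs: Var(aX + bY) = a²Var(X) + b²Var(Y)
Var(N) = 4
Var(M) = 0.75
Var(Y) = (-2)²*4 + 3²*0.75
= 4*4 + 9*0.75 = 22.75

22.75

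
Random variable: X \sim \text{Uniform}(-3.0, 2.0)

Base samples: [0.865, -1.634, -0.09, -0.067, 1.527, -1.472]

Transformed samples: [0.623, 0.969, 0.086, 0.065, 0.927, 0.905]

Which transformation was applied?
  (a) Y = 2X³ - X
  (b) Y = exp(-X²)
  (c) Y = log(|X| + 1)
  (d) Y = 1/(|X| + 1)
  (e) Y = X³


Checking option (c) Y = log(|X| + 1):
  X = 0.865 -> Y = 0.623 ✓
  X = -1.634 -> Y = 0.969 ✓
  X = -0.09 -> Y = 0.086 ✓
All samples match this transformation.

(c) log(|X| + 1)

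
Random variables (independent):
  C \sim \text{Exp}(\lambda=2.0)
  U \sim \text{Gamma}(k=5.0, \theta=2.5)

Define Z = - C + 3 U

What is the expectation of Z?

E[Z] = -1*E[C] + 3*E[U]
E[C] = 0.5
E[U] = 12.5
E[Z] = -1*0.5 + 3*12.5 = 37

37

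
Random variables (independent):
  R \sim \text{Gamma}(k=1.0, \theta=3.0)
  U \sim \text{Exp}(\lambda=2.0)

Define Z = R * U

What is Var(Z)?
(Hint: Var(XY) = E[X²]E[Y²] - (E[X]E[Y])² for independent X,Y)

Var(XY) = E[X²]E[Y²] - (E[X]E[Y])²
E[R] = 3, Var(R) = 9
E[U] = 0.5, Var(U) = 0.25
E[R²] = 9 + 3² = 18
E[U²] = 0.25 + 0.5² = 0.5
Var(Z) = 18*0.5 - (3*0.5)²
= 9 - 2.25 = 6.75

6.75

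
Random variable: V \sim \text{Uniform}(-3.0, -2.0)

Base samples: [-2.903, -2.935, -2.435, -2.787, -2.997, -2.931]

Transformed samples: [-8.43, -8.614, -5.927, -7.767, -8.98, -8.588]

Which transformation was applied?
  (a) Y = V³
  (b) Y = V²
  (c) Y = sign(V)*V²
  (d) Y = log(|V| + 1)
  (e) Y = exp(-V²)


Checking option (c) Y = sign(V)*V²:
  V = -2.903 -> Y = -8.43 ✓
  V = -2.935 -> Y = -8.614 ✓
  V = -2.435 -> Y = -5.927 ✓
All samples match this transformation.

(c) sign(V)*V²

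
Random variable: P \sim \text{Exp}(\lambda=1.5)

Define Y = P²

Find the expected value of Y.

E[P²] = Var(P) + (E[P])² = 0.44444444 + 0.44444444 = 0.88888889

0.88888889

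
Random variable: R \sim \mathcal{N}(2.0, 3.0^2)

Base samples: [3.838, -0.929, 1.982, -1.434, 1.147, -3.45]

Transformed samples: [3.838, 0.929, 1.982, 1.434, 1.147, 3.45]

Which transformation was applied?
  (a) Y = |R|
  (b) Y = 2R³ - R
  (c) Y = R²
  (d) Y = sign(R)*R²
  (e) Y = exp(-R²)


Checking option (a) Y = |R|:
  R = 3.838 -> Y = 3.838 ✓
  R = -0.929 -> Y = 0.929 ✓
  R = 1.982 -> Y = 1.982 ✓
All samples match this transformation.

(a) |R|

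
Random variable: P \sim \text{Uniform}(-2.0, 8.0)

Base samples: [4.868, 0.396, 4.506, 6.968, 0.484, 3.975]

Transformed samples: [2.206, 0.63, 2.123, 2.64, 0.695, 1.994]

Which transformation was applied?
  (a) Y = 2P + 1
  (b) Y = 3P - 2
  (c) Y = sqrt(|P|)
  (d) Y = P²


Checking option (c) Y = sqrt(|P|):
  P = 4.868 -> Y = 2.206 ✓
  P = 0.396 -> Y = 0.63 ✓
  P = 4.506 -> Y = 2.123 ✓
All samples match this transformation.

(c) sqrt(|P|)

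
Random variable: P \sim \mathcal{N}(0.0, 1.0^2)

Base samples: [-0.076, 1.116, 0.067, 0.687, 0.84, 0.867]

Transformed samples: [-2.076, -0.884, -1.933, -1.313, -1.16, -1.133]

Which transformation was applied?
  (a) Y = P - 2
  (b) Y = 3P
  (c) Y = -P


Checking option (a) Y = P - 2:
  P = -0.076 -> Y = -2.076 ✓
  P = 1.116 -> Y = -0.884 ✓
  P = 0.067 -> Y = -1.933 ✓
All samples match this transformation.

(a) P - 2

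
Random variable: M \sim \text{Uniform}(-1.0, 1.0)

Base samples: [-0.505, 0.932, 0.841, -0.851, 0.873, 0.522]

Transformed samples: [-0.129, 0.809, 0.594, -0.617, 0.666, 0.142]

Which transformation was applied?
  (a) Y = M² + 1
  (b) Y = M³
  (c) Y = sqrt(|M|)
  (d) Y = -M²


Checking option (b) Y = M³:
  M = -0.505 -> Y = -0.129 ✓
  M = 0.932 -> Y = 0.809 ✓
  M = 0.841 -> Y = 0.594 ✓
All samples match this transformation.

(b) M³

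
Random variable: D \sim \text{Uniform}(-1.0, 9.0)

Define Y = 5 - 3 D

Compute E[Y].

For Y = -3D + 5:
E[Y] = -3 * E[D] + 5
E[D] = (-1 + 9)/2 = 4
E[Y] = -3 * 4 + 5 = -7

-7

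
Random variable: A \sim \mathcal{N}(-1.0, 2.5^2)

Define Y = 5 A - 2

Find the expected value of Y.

For Y = 5A - 2:
E[Y] = 5 * E[A] - 2
E[A] = -1.0 = -1
E[Y] = 5 * (-1) - 2 = -7

-7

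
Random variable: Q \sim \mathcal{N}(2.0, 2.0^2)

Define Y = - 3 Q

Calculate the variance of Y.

For Y = aQ + b: Var(Y) = a² * Var(Q)
Var(Q) = 2.0^2 = 4
Var(Y) = (-3)² * 4 = 9 * 4 = 36

36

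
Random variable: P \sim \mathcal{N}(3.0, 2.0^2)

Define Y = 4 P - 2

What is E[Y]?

For Y = 4P - 2:
E[Y] = 4 * E[P] - 2
E[P] = 3.0 = 3
E[Y] = 4 * 3 - 2 = 10

10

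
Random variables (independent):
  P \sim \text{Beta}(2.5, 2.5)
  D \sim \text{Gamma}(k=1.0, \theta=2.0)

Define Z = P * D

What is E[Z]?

For independent RVs: E[XY] = E[X]*E[Y]
E[P] = 0.5
E[D] = 2
E[Z] = 0.5 * 2 = 1

1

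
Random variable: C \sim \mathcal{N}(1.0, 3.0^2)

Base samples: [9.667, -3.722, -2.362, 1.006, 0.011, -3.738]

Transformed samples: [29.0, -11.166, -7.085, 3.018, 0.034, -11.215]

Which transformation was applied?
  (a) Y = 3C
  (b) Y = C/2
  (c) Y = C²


Checking option (a) Y = 3C:
  C = 9.667 -> Y = 29.0 ✓
  C = -3.722 -> Y = -11.166 ✓
  C = -2.362 -> Y = -7.085 ✓
All samples match this transformation.

(a) 3C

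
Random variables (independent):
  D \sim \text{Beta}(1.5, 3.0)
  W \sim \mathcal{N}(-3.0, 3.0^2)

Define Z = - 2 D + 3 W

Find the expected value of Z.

E[Z] = -2*E[D] + 3*E[W]
E[D] = 0.33333333
E[W] = -3
E[Z] = -2*0.33333333 + 3*(-3) = -9.6666667

-9.6666667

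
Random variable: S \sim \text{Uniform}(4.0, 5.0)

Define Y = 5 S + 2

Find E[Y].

For Y = 5S + 2:
E[Y] = 5 * E[S] + 2
E[S] = (4 + 5)/2 = 4.5
E[Y] = 5 * 4.5 + 2 = 24.5

24.5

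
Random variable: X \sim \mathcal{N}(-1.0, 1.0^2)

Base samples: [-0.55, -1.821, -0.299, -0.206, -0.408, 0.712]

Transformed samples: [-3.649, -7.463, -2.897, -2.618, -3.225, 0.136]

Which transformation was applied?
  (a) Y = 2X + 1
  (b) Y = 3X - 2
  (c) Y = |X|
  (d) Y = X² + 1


Checking option (b) Y = 3X - 2:
  X = -0.55 -> Y = -3.649 ✓
  X = -1.821 -> Y = -7.463 ✓
  X = -0.299 -> Y = -2.897 ✓
All samples match this transformation.

(b) 3X - 2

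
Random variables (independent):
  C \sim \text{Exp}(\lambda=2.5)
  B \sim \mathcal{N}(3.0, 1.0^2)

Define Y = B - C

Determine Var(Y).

For independent RVs: Var(aX + bY) = a²Var(X) + b²Var(Y)
Var(C) = 0.16
Var(B) = 1
Var(Y) = (-1)²*0.16 + 1²*1
= 1*0.16 + 1*1 = 1.16

1.16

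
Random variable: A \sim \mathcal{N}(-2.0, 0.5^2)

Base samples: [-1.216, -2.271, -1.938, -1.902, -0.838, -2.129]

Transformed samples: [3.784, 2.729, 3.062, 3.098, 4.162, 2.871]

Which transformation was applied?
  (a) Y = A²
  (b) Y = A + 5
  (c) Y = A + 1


Checking option (b) Y = A + 5:
  A = -1.216 -> Y = 3.784 ✓
  A = -2.271 -> Y = 2.729 ✓
  A = -1.938 -> Y = 3.062 ✓
All samples match this transformation.

(b) A + 5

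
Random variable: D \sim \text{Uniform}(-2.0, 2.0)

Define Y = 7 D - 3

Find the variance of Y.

For Y = aD + b: Var(Y) = a² * Var(D)
Var(D) = (2 + 2)^2/12 = 1.3333333
Var(Y) = 7² * 1.3333333 = 49 * 1.3333333 = 65.333333

65.333333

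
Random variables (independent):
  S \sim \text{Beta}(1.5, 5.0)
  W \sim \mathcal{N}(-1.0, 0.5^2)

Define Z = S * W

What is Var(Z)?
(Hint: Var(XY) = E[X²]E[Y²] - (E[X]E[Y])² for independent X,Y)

Var(XY) = E[X²]E[Y²] - (E[X]E[Y])²
E[S] = 0.23076923, Var(S) = 0.023668639
E[W] = -1, Var(W) = 0.25
E[S²] = 0.023668639 + 0.23076923² = 0.076923077
E[W²] = 0.25 + (-1)² = 1.25
Var(Z) = 0.076923077*1.25 - (0.23076923*(-1))²
= 0.096153846 - 0.053254438 = 0.042899408

0.042899408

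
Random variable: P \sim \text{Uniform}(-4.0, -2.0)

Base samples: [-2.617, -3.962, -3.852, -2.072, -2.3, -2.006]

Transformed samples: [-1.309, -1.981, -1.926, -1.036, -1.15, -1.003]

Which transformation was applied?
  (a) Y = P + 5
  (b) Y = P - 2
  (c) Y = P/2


Checking option (c) Y = P/2:
  P = -2.617 -> Y = -1.309 ✓
  P = -3.962 -> Y = -1.981 ✓
  P = -3.852 -> Y = -1.926 ✓
All samples match this transformation.

(c) P/2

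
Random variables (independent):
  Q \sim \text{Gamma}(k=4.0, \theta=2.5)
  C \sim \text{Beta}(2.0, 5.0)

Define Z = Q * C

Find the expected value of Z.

For independent RVs: E[XY] = E[X]*E[Y]
E[Q] = 10
E[C] = 0.28571429
E[Z] = 10 * 0.28571429 = 2.8571429

2.8571429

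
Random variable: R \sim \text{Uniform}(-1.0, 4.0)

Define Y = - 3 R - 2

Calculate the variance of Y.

For Y = aR + b: Var(Y) = a² * Var(R)
Var(R) = (4 + 1)^2/12 = 2.0833333
Var(Y) = (-3)² * 2.0833333 = 9 * 2.0833333 = 18.75

18.75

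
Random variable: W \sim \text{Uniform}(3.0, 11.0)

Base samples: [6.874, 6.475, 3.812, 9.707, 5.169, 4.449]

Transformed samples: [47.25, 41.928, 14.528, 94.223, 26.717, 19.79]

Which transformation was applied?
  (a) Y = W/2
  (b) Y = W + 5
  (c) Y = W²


Checking option (c) Y = W²:
  W = 6.874 -> Y = 47.25 ✓
  W = 6.475 -> Y = 41.928 ✓
  W = 3.812 -> Y = 14.528 ✓
All samples match this transformation.

(c) W²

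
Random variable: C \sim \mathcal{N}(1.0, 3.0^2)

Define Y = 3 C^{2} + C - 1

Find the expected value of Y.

E[Y] = 3*E[C²] + 1*E[C] - 1
E[C] = 1
E[C²] = Var(C) + (E[C])² = 9 + 1 = 10
E[Y] = 3*10 + 1*1 - 1 = 30

30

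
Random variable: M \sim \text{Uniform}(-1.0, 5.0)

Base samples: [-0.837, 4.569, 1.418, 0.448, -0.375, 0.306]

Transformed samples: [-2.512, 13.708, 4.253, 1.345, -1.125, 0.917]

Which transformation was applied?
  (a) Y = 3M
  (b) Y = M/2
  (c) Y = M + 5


Checking option (a) Y = 3M:
  M = -0.837 -> Y = -2.512 ✓
  M = 4.569 -> Y = 13.708 ✓
  M = 1.418 -> Y = 4.253 ✓
All samples match this transformation.

(a) 3M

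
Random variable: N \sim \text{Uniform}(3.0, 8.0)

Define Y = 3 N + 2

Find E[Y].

For Y = 3N + 2:
E[Y] = 3 * E[N] + 2
E[N] = (3 + 8)/2 = 5.5
E[Y] = 3 * 5.5 + 2 = 18.5

18.5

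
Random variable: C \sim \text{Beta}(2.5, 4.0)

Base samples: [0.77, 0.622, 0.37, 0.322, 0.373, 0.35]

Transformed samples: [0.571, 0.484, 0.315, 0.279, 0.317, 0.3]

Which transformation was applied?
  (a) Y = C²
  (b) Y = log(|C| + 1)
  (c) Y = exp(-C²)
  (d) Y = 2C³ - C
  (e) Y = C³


Checking option (b) Y = log(|C| + 1):
  C = 0.77 -> Y = 0.571 ✓
  C = 0.622 -> Y = 0.484 ✓
  C = 0.37 -> Y = 0.315 ✓
All samples match this transformation.

(b) log(|C| + 1)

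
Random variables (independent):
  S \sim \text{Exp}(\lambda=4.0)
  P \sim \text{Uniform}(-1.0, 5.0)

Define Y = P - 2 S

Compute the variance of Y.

For independent RVs: Var(aX + bY) = a²Var(X) + b²Var(Y)
Var(S) = 0.0625
Var(P) = 3
Var(Y) = (-2)²*0.0625 + 1²*3
= 4*0.0625 + 1*3 = 3.25

3.25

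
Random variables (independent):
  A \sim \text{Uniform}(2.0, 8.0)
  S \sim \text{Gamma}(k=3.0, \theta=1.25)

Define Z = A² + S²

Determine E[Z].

E[Z] = E[A²] + E[S²]
E[A²] = Var(A) + E[A]² = 3 + 25 = 28
E[S²] = Var(S) + E[S]² = 4.6875 + 14.0625 = 18.75
E[Z] = 28 + 18.75 = 46.75

46.75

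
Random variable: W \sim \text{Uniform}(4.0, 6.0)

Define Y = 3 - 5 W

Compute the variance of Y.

For Y = aW + b: Var(Y) = a² * Var(W)
Var(W) = (6 - 4)^2/12 = 0.33333333
Var(Y) = (-5)² * 0.33333333 = 25 * 0.33333333 = 8.3333333

8.3333333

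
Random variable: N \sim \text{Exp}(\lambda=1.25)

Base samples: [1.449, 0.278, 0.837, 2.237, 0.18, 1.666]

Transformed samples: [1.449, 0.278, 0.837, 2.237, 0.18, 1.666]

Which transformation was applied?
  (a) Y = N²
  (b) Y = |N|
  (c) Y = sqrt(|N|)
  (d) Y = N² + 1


Checking option (b) Y = |N|:
  N = 1.449 -> Y = 1.449 ✓
  N = 0.278 -> Y = 0.278 ✓
  N = 0.837 -> Y = 0.837 ✓
All samples match this transformation.

(b) |N|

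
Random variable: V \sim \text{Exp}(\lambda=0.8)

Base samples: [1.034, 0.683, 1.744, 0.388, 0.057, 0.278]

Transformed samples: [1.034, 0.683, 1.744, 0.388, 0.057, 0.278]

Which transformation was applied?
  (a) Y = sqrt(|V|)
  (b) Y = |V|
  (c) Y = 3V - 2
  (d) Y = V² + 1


Checking option (b) Y = |V|:
  V = 1.034 -> Y = 1.034 ✓
  V = 0.683 -> Y = 0.683 ✓
  V = 1.744 -> Y = 1.744 ✓
All samples match this transformation.

(b) |V|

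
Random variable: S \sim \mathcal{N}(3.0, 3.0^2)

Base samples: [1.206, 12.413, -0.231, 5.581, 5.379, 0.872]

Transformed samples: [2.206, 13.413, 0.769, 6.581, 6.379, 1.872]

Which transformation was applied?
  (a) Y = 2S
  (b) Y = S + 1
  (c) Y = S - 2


Checking option (b) Y = S + 1:
  S = 1.206 -> Y = 2.206 ✓
  S = 12.413 -> Y = 13.413 ✓
  S = -0.231 -> Y = 0.769 ✓
All samples match this transformation.

(b) S + 1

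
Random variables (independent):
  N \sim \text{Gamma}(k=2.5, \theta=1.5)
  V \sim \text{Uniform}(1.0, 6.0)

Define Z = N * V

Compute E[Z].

For independent RVs: E[XY] = E[X]*E[Y]
E[N] = 3.75
E[V] = 3.5
E[Z] = 3.75 * 3.5 = 13.125

13.125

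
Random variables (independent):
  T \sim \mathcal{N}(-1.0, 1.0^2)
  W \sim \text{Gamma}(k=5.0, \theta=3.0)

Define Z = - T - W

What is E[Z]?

E[Z] = -1*E[T] - 1*E[W]
E[T] = -1
E[W] = 15
E[Z] = -1*(-1) - 1*15 = -14

-14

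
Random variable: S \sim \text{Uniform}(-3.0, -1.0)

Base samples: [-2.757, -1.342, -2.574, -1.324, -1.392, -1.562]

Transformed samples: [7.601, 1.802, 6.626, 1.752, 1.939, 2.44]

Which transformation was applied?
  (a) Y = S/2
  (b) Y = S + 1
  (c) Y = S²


Checking option (c) Y = S²:
  S = -2.757 -> Y = 7.601 ✓
  S = -1.342 -> Y = 1.802 ✓
  S = -2.574 -> Y = 6.626 ✓
All samples match this transformation.

(c) S²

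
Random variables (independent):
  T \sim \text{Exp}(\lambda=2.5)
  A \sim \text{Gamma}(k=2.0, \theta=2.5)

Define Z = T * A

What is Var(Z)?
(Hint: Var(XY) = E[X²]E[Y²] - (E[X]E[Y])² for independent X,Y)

Var(XY) = E[X²]E[Y²] - (E[X]E[Y])²
E[T] = 0.4, Var(T) = 0.16
E[A] = 5, Var(A) = 12.5
E[T²] = 0.16 + 0.4² = 0.32
E[A²] = 12.5 + 5² = 37.5
Var(Z) = 0.32*37.5 - (0.4*5)²
= 12 - 4 = 8

8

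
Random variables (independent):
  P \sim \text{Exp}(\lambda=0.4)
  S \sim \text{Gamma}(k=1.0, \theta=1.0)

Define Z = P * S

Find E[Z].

For independent RVs: E[XY] = E[X]*E[Y]
E[P] = 2.5
E[S] = 1
E[Z] = 2.5 * 1 = 2.5

2.5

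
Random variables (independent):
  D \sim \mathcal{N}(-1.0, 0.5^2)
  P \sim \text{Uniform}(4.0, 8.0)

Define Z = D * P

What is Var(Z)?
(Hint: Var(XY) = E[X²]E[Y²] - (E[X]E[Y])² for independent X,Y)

Var(XY) = E[X²]E[Y²] - (E[X]E[Y])²
E[D] = -1, Var(D) = 0.25
E[P] = 6, Var(P) = 1.3333333
E[D²] = 0.25 + (-1)² = 1.25
E[P²] = 1.3333333 + 6² = 37.333333
Var(Z) = 1.25*37.333333 - (-1*6)²
= 46.666667 - 36 = 10.666667

10.666667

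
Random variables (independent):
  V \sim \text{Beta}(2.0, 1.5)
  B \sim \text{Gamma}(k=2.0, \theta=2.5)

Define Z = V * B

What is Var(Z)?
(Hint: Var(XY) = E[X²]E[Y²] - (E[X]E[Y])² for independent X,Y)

Var(XY) = E[X²]E[Y²] - (E[X]E[Y])²
E[V] = 0.57142857, Var(V) = 0.054421769
E[B] = 5, Var(B) = 12.5
E[V²] = 0.054421769 + 0.57142857² = 0.38095238
E[B²] = 12.5 + 5² = 37.5
Var(Z) = 0.38095238*37.5 - (0.57142857*5)²
= 14.285714 - 8.1632653 = 6.122449

6.122449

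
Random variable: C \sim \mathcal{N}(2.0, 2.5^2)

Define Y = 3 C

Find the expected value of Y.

For Y = 3C:
E[Y] = 3 * E[C]
E[C] = 2.0 = 2
E[Y] = 3 * 2 = 6

6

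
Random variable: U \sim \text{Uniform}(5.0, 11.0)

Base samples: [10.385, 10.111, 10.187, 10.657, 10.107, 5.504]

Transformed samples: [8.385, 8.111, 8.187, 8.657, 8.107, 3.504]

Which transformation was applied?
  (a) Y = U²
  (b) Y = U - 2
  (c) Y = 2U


Checking option (b) Y = U - 2:
  U = 10.385 -> Y = 8.385 ✓
  U = 10.111 -> Y = 8.111 ✓
  U = 10.187 -> Y = 8.187 ✓
All samples match this transformation.

(b) U - 2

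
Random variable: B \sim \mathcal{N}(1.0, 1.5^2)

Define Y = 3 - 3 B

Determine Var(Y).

For Y = aB + b: Var(Y) = a² * Var(B)
Var(B) = 1.5^2 = 2.25
Var(Y) = (-3)² * 2.25 = 9 * 2.25 = 20.25

20.25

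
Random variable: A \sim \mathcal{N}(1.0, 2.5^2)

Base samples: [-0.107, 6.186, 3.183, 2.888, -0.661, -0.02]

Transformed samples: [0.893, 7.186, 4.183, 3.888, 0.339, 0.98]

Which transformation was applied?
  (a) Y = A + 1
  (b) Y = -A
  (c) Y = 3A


Checking option (a) Y = A + 1:
  A = -0.107 -> Y = 0.893 ✓
  A = 6.186 -> Y = 7.186 ✓
  A = 3.183 -> Y = 4.183 ✓
All samples match this transformation.

(a) A + 1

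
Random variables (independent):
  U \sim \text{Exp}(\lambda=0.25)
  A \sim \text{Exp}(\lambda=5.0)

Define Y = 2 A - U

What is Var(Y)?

For independent RVs: Var(aX + bY) = a²Var(X) + b²Var(Y)
Var(U) = 16
Var(A) = 0.04
Var(Y) = (-1)²*16 + 2²*0.04
= 1*16 + 4*0.04 = 16.16

16.16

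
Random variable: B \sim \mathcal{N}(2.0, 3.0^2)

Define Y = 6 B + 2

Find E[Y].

For Y = 6B + 2:
E[Y] = 6 * E[B] + 2
E[B] = 2.0 = 2
E[Y] = 6 * 2 + 2 = 14

14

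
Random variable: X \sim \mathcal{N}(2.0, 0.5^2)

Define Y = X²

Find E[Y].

E[X²] = Var(X) + (E[X])² = 0.25 + 4 = 4.25

4.25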